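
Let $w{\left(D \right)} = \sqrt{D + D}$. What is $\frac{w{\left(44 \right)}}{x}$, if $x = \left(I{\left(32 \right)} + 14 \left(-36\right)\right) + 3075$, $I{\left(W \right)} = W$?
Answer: $\frac{2 \sqrt{22}}{2603} \approx 0.0036039$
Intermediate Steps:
$w{\left(D \right)} = \sqrt{2} \sqrt{D}$ ($w{\left(D \right)} = \sqrt{2 D} = \sqrt{2} \sqrt{D}$)
$x = 2603$ ($x = \left(32 + 14 \left(-36\right)\right) + 3075 = \left(32 - 504\right) + 3075 = -472 + 3075 = 2603$)
$\frac{w{\left(44 \right)}}{x} = \frac{\sqrt{2} \sqrt{44}}{2603} = \sqrt{2} \cdot 2 \sqrt{11} \cdot \frac{1}{2603} = 2 \sqrt{22} \cdot \frac{1}{2603} = \frac{2 \sqrt{22}}{2603}$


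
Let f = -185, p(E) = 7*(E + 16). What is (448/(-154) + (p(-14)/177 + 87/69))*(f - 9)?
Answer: 13631798/44781 ≈ 304.41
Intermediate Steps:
p(E) = 112 + 7*E (p(E) = 7*(16 + E) = 112 + 7*E)
(448/(-154) + (p(-14)/177 + 87/69))*(f - 9) = (448/(-154) + ((112 + 7*(-14))/177 + 87/69))*(-185 - 9) = (448*(-1/154) + ((112 - 98)*(1/177) + 87*(1/69)))*(-194) = (-32/11 + (14*(1/177) + 29/23))*(-194) = (-32/11 + (14/177 + 29/23))*(-194) = (-32/11 + 5455/4071)*(-194) = -70267/44781*(-194) = 13631798/44781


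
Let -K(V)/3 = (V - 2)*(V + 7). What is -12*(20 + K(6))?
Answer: 1632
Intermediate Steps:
K(V) = -3*(-2 + V)*(7 + V) (K(V) = -3*(V - 2)*(V + 7) = -3*(-2 + V)*(7 + V))
-12*(20 + K(6)) = -12*(20 + (42 - 15*6 - 3*6²)) = -12*(20 + (42 - 90 - 3*36)) = -12*(20 + (42 - 90 - 108)) = -12*(20 - 156) = -12*(-136) = 1632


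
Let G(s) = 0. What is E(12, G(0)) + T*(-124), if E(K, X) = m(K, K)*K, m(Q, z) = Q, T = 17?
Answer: -1964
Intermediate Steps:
E(K, X) = K² (E(K, X) = K*K = K²)
E(12, G(0)) + T*(-124) = 12² + 17*(-124) = 144 - 2108 = -1964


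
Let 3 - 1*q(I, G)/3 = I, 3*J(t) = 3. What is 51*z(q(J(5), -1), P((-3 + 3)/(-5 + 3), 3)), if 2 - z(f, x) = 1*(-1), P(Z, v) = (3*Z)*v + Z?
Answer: 153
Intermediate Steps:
J(t) = 1 (J(t) = (⅓)*3 = 1)
q(I, G) = 9 - 3*I
P(Z, v) = Z + 3*Z*v (P(Z, v) = 3*Z*v + Z = Z + 3*Z*v)
z(f, x) = 3 (z(f, x) = 2 - (-1) = 2 - 1*(-1) = 2 + 1 = 3)
51*z(q(J(5), -1), P((-3 + 3)/(-5 + 3), 3)) = 51*3 = 153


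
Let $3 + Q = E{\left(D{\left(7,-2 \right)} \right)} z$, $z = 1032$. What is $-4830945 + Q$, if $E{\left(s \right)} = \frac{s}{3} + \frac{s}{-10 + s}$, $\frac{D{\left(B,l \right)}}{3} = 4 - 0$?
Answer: $-4820628$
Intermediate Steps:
$D{\left(B,l \right)} = 12$ ($D{\left(B,l \right)} = 3 \left(4 - 0\right) = 3 \left(4 + 0\right) = 3 \cdot 4 = 12$)
$E{\left(s \right)} = \frac{s}{3} + \frac{s}{-10 + s}$ ($E{\left(s \right)} = s \frac{1}{3} + \frac{s}{-10 + s} = \frac{s}{3} + \frac{s}{-10 + s}$)
$Q = 10317$ ($Q = -3 + \frac{1}{3} \cdot 12 \frac{1}{-10 + 12} \left(-7 + 12\right) 1032 = -3 + \frac{1}{3} \cdot 12 \cdot \frac{1}{2} \cdot 5 \cdot 1032 = -3 + 10 \cdot 1032 = -3 + 10320 = 10317$)
$-4830945 + Q = -4830945 + 10317 = -4820628$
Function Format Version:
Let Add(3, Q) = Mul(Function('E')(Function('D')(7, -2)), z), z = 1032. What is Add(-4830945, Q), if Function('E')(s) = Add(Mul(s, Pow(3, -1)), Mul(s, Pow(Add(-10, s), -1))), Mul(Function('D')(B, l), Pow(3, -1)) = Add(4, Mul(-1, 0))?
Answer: -4820628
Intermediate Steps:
Function('D')(B, l) = 12 (Function('D')(B, l) = Mul(3, Add(4, Mul(-1, 0))) = Mul(3, Add(4, 0)) = Mul(3, 4) = 12)
Function('E')(s) = Add(Mul(Rational(1, 3), s), Mul(s, Pow(Add(-10, s), -1))) (Function('E')(s) = Add(Mul(s, Rational(1, 3)), Mul(s, Pow(Add(-10, s), -1))) = Add(Mul(Rational(1, 3), s), Mul(s, Pow(Add(-10, s), -1))))
Q = 10317 (Q = Add(-3, Mul(Mul(Rational(1, 3), 12, Pow(Add(-10, 12), -1), Add(-7, 12)), 1032)) = Add(-3, Mul(Mul(Rational(1, 3), 12, Pow(2, -1), 5), 1032)) = Add(-3, Mul(Mul(Rational(1, 3), 12, Rational(1, 2), 5), 1032)) = Add(-3, Mul(10, 1032)) = Add(-3, 10320) = 10317)
Add(-4830945, Q) = Add(-4830945, 10317) = -4820628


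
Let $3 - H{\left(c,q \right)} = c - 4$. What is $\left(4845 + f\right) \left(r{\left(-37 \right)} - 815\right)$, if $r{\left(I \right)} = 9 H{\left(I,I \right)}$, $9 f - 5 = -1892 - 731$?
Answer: $- \frac{17173553}{9} \approx -1.9082 \cdot 10^{6}$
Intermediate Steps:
$H{\left(c,q \right)} = 7 - c$ ($H{\left(c,q \right)} = 3 - \left(c - 4\right) = 3 - \left(-4 + c\right) = 7 - c$)
$f = - \frac{2618}{9}$ ($f = \frac{5}{9} + \frac{-1892 - 731}{9} = \frac{5}{9} + \frac{1}{9} \left(-2623\right) = \frac{5}{9} - \frac{2623}{9} = - \frac{2618}{9} \approx -290.89$)
$r{\left(I \right)} = 63 - 9 I$ ($r{\left(I \right)} = 9 \left(7 - I\right) = 63 - 9 I$)
$\left(4845 + f\right) \left(r{\left(-37 \right)} - 815\right) = \left(4845 - \frac{2618}{9}\right) \left(\left(63 - -333\right) - 815\right) = \frac{40987 \left(\left(63 + 333\right) - 815\right)}{9} = \frac{40987 \left(396 - 815\right)}{9} = \frac{40987}{9} \left(-419\right) = - \frac{17173553}{9}$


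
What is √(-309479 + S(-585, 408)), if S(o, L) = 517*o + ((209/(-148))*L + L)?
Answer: I*√837954170/37 ≈ 782.36*I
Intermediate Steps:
S(o, L) = 517*o - 61*L/148 (S(o, L) = 517*o + ((209*(-1/148))*L + L) = 517*o + (-209*L/148 + L) = 517*o - 61*L/148)
√(-309479 + S(-585, 408)) = √(-309479 + (517*(-585) - 61/148*408)) = √(-309479 + (-302445 - 6222/37)) = √(-309479 - 11196687/37) = √(-22647410/37) = I*√837954170/37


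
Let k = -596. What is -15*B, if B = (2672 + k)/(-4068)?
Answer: 865/113 ≈ 7.6549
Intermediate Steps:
B = -173/339 (B = (2672 - 596)/(-4068) = 2076*(-1/4068) = -173/339 ≈ -0.51032)
-15*B = -15*(-173/339) = 865/113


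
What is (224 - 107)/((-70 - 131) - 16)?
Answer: -117/217 ≈ -0.53917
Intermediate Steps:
(224 - 107)/((-70 - 131) - 16) = 117/(-201 - 16) = 117/(-217) = 117*(-1/217) = -117/217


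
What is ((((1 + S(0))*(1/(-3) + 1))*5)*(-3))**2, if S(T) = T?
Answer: 100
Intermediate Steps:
((((1 + S(0))*(1/(-3) + 1))*5)*(-3))**2 = ((((1 + 0)*(1/(-3) + 1))*5)*(-3))**2 = (((1*(-1/3 + 1))*5)*(-3))**2 = (((1*(2/3))*5)*(-3))**2 = (((2/3)*5)*(-3))**2 = ((10/3)*(-3))**2 = (-10)**2 = 100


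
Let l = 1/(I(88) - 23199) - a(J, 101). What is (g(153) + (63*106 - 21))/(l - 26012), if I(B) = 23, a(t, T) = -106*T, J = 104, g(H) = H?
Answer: -157828560/354731857 ≈ -0.44492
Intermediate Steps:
l = 248122255/23176 (l = 1/(23 - 23199) - (-106)*101 = 1/(-23176) - 1*(-10706) = -1/23176 + 10706 = 248122255/23176 ≈ 10706.)
(g(153) + (63*106 - 21))/(l - 26012) = (153 + (63*106 - 21))/(248122255/23176 - 26012) = (153 + (6678 - 21))/(-354731857/23176) = (153 + 6657)*(-23176/354731857) = 6810*(-23176/354731857) = -157828560/354731857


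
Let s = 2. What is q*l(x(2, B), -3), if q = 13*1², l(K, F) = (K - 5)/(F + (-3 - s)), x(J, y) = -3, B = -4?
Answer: 13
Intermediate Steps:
l(K, F) = (-5 + K)/(-5 + F) (l(K, F) = (K - 5)/(F + (-3 - 1*2)) = (-5 + K)/(F + (-3 - 2)) = (-5 + K)/(F - 5) = (-5 + K)/(-5 + F))
q = 13 (q = 13*1 = 13)
q*l(x(2, B), -3) = 13*((5 - 1*(-3))/(5 - 1*(-3))) = 13*((5 + 3)/(5 + 3)) = 13*(8/8) = 13*((⅛)*8) = 13*1 = 13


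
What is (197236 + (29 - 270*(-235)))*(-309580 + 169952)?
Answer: -36403114020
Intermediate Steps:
(197236 + (29 - 270*(-235)))*(-309580 + 169952) = (197236 + (29 + 63450))*(-139628) = (197236 + 63479)*(-139628) = 260715*(-139628) = -36403114020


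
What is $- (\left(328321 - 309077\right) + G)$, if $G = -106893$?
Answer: $87649$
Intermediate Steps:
$- (\left(328321 - 309077\right) + G) = - (\left(328321 - 309077\right) - 106893) = - (19244 - 106893) = \left(-1\right) \left(-87649\right) = 87649$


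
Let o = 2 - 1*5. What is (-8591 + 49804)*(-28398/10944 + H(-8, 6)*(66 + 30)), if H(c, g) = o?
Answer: -21844744585/1824 ≈ -1.1976e+7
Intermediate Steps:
o = -3 (o = 2 - 5 = -3)
H(c, g) = -3
(-8591 + 49804)*(-28398/10944 + H(-8, 6)*(66 + 30)) = (-8591 + 49804)*(-28398/10944 - 3*(66 + 30)) = 41213*(-28398*1/10944 - 3*96) = 41213*(-4733/1824 - 288) = 41213*(-530045/1824) = -21844744585/1824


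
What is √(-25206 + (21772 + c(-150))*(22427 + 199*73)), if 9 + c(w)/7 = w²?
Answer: 2*√1655616045 ≈ 81379.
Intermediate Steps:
c(w) = -63 + 7*w²
√(-25206 + (21772 + c(-150))*(22427 + 199*73)) = √(-25206 + (21772 + (-63 + 7*(-150)²))*(22427 + 199*73)) = √(-25206 + (21772 + (-63 + 7*22500))*(22427 + 14527)) = √(-25206 + (21772 + (-63 + 157500))*36954) = √(-25206 + (21772 + 157437)*36954) = √(-25206 + 179209*36954) = √(-25206 + 6622489386) = √6622464180 = 2*√1655616045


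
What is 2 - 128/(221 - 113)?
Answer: 22/27 ≈ 0.81481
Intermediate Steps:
2 - 128/(221 - 113) = 2 - 128/108 = 2 + (1/108)*(-128) = 2 - 32/27 = 22/27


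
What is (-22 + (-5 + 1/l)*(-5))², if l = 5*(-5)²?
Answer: 5476/625 ≈ 8.7616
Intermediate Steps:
l = 125 (l = 5*25 = 125)
(-22 + (-5 + 1/l)*(-5))² = (-22 + (-5 + 1/125)*(-5))² = (-22 - 624/125*(-5))² = (-22 + 624/25)² = (74/25)² = 5476/625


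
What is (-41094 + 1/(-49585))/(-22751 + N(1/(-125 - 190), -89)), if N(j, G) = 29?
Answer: 2037645991/1126670370 ≈ 1.8086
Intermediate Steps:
(-41094 + 1/(-49585))/(-22751 + N(1/(-125 - 190), -89)) = (-41094 + 1/(-49585))/(-22751 + 29) = (-41094 - 1/49585)/(-22722) = -2037645991/49585*(-1/22722) = 2037645991/1126670370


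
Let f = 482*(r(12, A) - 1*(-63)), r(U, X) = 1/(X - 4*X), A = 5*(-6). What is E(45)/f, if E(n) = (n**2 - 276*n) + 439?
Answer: -448020/1366711 ≈ -0.32781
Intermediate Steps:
A = -30
r(U, X) = -1/(3*X) (r(U, X) = 1/(-3*X) = -1/(3*X))
E(n) = 439 + n**2 - 276*n
f = 1366711/45 (f = 482*(-1/3/(-30) - 1*(-63)) = 482*(-1/3*(-1/30) + 63) = 482*(1/90 + 63) = 482*(5671/90) = 1366711/45 ≈ 30371.)
E(45)/f = (439 + 45**2 - 276*45)/(1366711/45) = (439 + 2025 - 12420)*(45/1366711) = -9956*45/1366711 = -448020/1366711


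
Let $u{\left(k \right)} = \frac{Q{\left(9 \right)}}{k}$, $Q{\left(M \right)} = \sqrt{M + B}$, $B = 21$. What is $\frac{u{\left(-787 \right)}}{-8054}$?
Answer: $\frac{\sqrt{30}}{6338498} \approx 8.6412 \cdot 10^{-7}$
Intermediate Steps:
$Q{\left(M \right)} = \sqrt{21 + M}$ ($Q{\left(M \right)} = \sqrt{M + 21} = \sqrt{21 + M}$)
$u{\left(k \right)} = \frac{\sqrt{30}}{k}$ ($u{\left(k \right)} = \frac{\sqrt{21 + 9}}{k} = \frac{\sqrt{30}}{k}$)
$\frac{u{\left(-787 \right)}}{-8054} = \frac{\sqrt{30} \frac{1}{-787}}{-8054} = \sqrt{30} \left(- \frac{1}{787}\right) \left(- \frac{1}{8054}\right) = - \frac{\sqrt{30}}{787} \left(- \frac{1}{8054}\right) = \frac{\sqrt{30}}{6338498}$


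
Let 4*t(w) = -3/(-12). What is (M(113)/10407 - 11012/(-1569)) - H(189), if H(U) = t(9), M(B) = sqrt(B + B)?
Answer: 174623/25104 + sqrt(226)/10407 ≈ 6.9574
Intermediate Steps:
M(B) = sqrt(2)*sqrt(B) (M(B) = sqrt(2*B) = sqrt(2)*sqrt(B))
t(w) = 1/16 (t(w) = (-3/(-12))/4 = (-3*(-1/12))/4 = (1/4)*(1/4) = 1/16)
H(U) = 1/16
(M(113)/10407 - 11012/(-1569)) - H(189) = ((sqrt(2)*sqrt(113))/10407 - 11012/(-1569)) - 1*1/16 = (sqrt(226)*(1/10407) - 11012*(-1/1569)) - 1/16 = (sqrt(226)/10407 + 11012/1569) - 1/16 = (11012/1569 + sqrt(226)/10407) - 1/16 = 174623/25104 + sqrt(226)/10407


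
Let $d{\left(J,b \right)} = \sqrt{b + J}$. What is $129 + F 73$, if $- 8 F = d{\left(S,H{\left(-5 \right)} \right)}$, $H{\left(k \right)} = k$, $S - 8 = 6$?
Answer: $\frac{813}{8} \approx 101.63$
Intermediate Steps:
$S = 14$ ($S = 8 + 6 = 14$)
$d{\left(J,b \right)} = \sqrt{J + b}$
$F = - \frac{3}{8}$ ($F = - \frac{\sqrt{14 - 5}}{8} = - \frac{\sqrt{9}}{8} = \left(- \frac{1}{8}\right) 3 = - \frac{3}{8} \approx -0.375$)
$129 + F 73 = 129 - \frac{219}{8} = \frac{813}{8}$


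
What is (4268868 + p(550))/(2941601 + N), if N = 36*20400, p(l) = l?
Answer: 4269418/3676001 ≈ 1.1614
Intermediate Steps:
N = 734400
(4268868 + p(550))/(2941601 + N) = (4268868 + 550)/(2941601 + 734400) = 4269418/3676001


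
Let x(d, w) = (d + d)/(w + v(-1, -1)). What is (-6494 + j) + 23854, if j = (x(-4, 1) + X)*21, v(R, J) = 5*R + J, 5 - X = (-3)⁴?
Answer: 78988/5 ≈ 15798.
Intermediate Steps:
X = -76 (X = 5 - 1*(-3)⁴ = 5 - 1*81 = 5 - 81 = -76)
v(R, J) = J + 5*R
x(d, w) = 2*d/(-6 + w) (x(d, w) = (d + d)/(w + (-1 + 5*(-1))) = (2*d)/(w + (-1 - 5)) = (2*d)/(w - 6) = (2*d)/(-6 + w) = 2*d/(-6 + w))
j = -7812/5 (j = (2*(-4)/(-6 + 1) - 76)*21 = (2*(-4)/(-5) - 76)*21 = (2*(-4)*(-⅕) - 76)*21 = (8/5 - 76)*21 = -372/5*21 = -7812/5 ≈ -1562.4)
(-6494 + j) + 23854 = (-6494 - 7812/5) + 23854 = -40282/5 + 23854 = 78988/5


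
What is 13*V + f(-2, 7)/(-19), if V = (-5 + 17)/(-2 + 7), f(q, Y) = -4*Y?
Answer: 3104/95 ≈ 32.674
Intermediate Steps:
V = 12/5 ≈ 2.4000
13*V + f(-2, 7)/(-19) = 13*(12/5) - 4*7/(-19) = 156/5 - 28*(-1/19) = 156/5 + 28/19 = 3104/95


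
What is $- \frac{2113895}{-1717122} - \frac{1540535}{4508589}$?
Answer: $\frac{765044133765}{860199706762} \approx 0.88938$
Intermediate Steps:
$- \frac{2113895}{-1717122} - \frac{1540535}{4508589} = \left(-2113895\right) \left(- \frac{1}{1717122}\right) - \frac{1540535}{4508589} = \frac{2113895}{1717122} - \frac{1540535}{4508589} = \frac{765044133765}{860199706762}$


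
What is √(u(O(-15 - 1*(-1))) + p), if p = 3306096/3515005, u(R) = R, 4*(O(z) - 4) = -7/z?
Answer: √1001382273429330/14060020 ≈ 2.2507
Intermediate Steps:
O(z) = 4 - 7/(4*z) (O(z) = 4 + (-7/z)/4 = 4 - 7/(4*z))
p = 3306096/3515005 (p = 3306096*(1/3515005) = 3306096/3515005 ≈ 0.94057)
√(u(O(-15 - 1*(-1))) + p) = √((4 - 7/(4*(-15 - 1*(-1)))) + 3306096/3515005) = √((4 - 7/(4*(-15 + 1))) + 3306096/3515005) = √((4 - 7/4/(-14)) + 3306096/3515005) = √((4 - 7/4*(-1/14)) + 3306096/3515005) = √((4 + ⅛) + 3306096/3515005) = √(33/8 + 3306096/3515005) = √(142443933/28120040) = √1001382273429330/14060020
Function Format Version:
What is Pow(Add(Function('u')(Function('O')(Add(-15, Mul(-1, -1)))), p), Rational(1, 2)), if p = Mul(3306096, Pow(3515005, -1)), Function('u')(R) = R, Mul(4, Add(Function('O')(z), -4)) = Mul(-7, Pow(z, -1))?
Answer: Mul(Rational(1, 14060020), Pow(1001382273429330, Rational(1, 2))) ≈ 2.2507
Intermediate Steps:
Function('O')(z) = Add(4, Mul(Rational(-7, 4), Pow(z, -1))) (Function('O')(z) = Add(4, Mul(Rational(1, 4), Mul(-7, Pow(z, -1)))) = Add(4, Mul(Rational(-7, 4), Pow(z, -1))))
p = Rational(3306096, 3515005) (p = Mul(3306096, Rational(1, 3515005)) = Rational(3306096, 3515005) ≈ 0.94057)
Pow(Add(Function('u')(Function('O')(Add(-15, Mul(-1, -1)))), p), Rational(1, 2)) = Pow(Add(Add(4, Mul(Rational(-7, 4), Pow(Add(-15, Mul(-1, -1)), -1))), Rational(3306096, 3515005)), Rational(1, 2)) = Pow(Add(Add(4, Mul(Rational(-7, 4), Pow(Add(-15, 1), -1))), Rational(3306096, 3515005)), Rational(1, 2)) = Pow(Add(Add(4, Mul(Rational(-7, 4), Pow(-14, -1))), Rational(3306096, 3515005)), Rational(1, 2)) = Pow(Add(Add(4, Mul(Rational(-7, 4), Rational(-1, 14))), Rational(3306096, 3515005)), Rational(1, 2)) = Pow(Add(Add(4, Rational(1, 8)), Rational(3306096, 3515005)), Rational(1, 2)) = Pow(Add(Rational(33, 8), Rational(3306096, 3515005)), Rational(1, 2)) = Pow(Rational(142443933, 28120040), Rational(1, 2)) = Mul(Rational(1, 14060020), Pow(1001382273429330, Rational(1, 2)))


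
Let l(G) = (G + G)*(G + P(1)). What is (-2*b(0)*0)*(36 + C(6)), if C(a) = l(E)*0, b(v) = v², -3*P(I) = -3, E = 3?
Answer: 0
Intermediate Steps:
P(I) = 1 (P(I) = -⅓*(-3) = 1)
l(G) = 2*G*(1 + G) (l(G) = (G + G)*(G + 1) = (2*G)*(1 + G) = 2*G*(1 + G))
C(a) = 0 (C(a) = (2*3*(1 + 3))*0 = (2*3*4)*0 = 24*0 = 0)
(-2*b(0)*0)*(36 + C(6)) = (-2*0²*0)*(36 + 0) = (-2*0*0)*36 = (0*0)*36 = 0*36 = 0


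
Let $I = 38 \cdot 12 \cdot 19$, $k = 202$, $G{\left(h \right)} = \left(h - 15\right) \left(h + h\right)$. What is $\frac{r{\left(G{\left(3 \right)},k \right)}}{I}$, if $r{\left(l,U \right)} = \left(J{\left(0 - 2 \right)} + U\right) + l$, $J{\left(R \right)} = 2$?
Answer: $\frac{11}{722} \approx 0.015235$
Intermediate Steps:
$G{\left(h \right)} = 2 h \left(-15 + h\right)$ ($G{\left(h \right)} = \left(-15 + h\right) 2 h = 2 h \left(-15 + h\right)$)
$r{\left(l,U \right)} = 2 + U + l$ ($r{\left(l,U \right)} = \left(2 + U\right) + l = 2 + U + l$)
$I = 8664$ ($I = 456 \cdot 19 = 8664$)
$\frac{r{\left(G{\left(3 \right)},k \right)}}{I} = \frac{2 + 202 + 2 \cdot 3 \left(-15 + 3\right)}{8664} = \left(2 + 202 + 2 \cdot 3 \left(-12\right)\right) \frac{1}{8664} = \left(2 + 202 - 72\right) \frac{1}{8664} = 132 \cdot \frac{1}{8664} = \frac{11}{722}$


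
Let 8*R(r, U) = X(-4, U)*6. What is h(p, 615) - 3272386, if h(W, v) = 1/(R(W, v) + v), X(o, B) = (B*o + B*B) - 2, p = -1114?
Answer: -3696974811110/1129749 ≈ -3.2724e+6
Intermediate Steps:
X(o, B) = -2 + B² + B*o (X(o, B) = (B*o + B²) - 2 = (B² + B*o) - 2 = -2 + B² + B*o)
R(r, U) = -3/2 - 3*U + 3*U²/4 (R(r, U) = ((-2 + U² + U*(-4))*6)/8 = ((-2 + U² - 4*U)*6)/8 = (-12 - 24*U + 6*U²)/8 = -3/2 - 3*U + 3*U²/4)
h(W, v) = 1/(-3/2 - 2*v + 3*v²/4) (h(W, v) = 1/((-3/2 - 3*v + 3*v²/4) + v) = 1/(-3/2 - 2*v + 3*v²/4))
h(p, 615) - 3272386 = 4/(-6 - 8*615 + 3*615²) - 3272386 = 4/(-6 - 4920 + 3*378225) - 3272386 = 4/(-6 - 4920 + 1134675) - 3272386 = 4/1129749 - 3272386 = -3696974811110/1129749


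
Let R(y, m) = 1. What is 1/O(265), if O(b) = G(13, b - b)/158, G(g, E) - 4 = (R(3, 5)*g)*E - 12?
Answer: -79/4 ≈ -19.750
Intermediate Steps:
G(g, E) = -8 + E*g (G(g, E) = 4 + ((1*g)*E - 12) = 4 + (g*E - 12) = 4 + (E*g - 12) = 4 + (-12 + E*g) = -8 + E*g)
O(b) = -4/79 (O(b) = (-8 + (b - b)*13)/158 = (-8 + 0*13)*(1/158) = (-8 + 0)*(1/158) = -8*1/158 = -4/79)
1/O(265) = 1/(-4/79) = -79/4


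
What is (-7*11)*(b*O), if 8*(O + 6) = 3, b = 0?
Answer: 0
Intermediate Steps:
O = -45/8 (O = -6 + (1/8)*3 = -6 + 3/8 = -45/8 ≈ -5.6250)
(-7*11)*(b*O) = (-7*11)*(0*(-45/8)) = -77*0 = 0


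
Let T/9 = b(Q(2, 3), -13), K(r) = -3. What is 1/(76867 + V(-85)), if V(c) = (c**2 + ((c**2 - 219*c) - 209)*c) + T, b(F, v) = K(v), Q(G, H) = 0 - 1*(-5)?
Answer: -1/2094570 ≈ -4.7742e-7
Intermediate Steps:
Q(G, H) = 5 (Q(G, H) = 0 + 5 = 5)
b(F, v) = -3
T = -27 (T = 9*(-3) = -27)
V(c) = -27 + c**2 + c*(-209 + c**2 - 219*c) (V(c) = (c**2 + ((c**2 - 219*c) - 209)*c) - 27 = (c**2 + (-209 + c**2 - 219*c)*c) - 27 = (c**2 + c*(-209 + c**2 - 219*c)) - 27 = -27 + c**2 + c*(-209 + c**2 - 219*c))
1/(76867 + V(-85)) = 1/(76867 + (-27 + (-85)**3 - 218*(-85)**2 - 209*(-85))) = 1/(76867 + (-27 - 614125 - 218*7225 + 17765)) = 1/(76867 + (-27 - 614125 - 1575050 + 17765)) = 1/(76867 - 2171437) = 1/(-2094570) = -1/2094570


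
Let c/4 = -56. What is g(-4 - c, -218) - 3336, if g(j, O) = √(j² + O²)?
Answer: -3336 + 2*√23981 ≈ -3026.3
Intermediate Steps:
c = -224 (c = 4*(-56) = -224)
g(j, O) = √(O² + j²)
g(-4 - c, -218) - 3336 = √((-218)² + (-4 - 1*(-224))²) - 3336 = √(47524 + (-4 + 224)²) - 3336 = √(47524 + 220²) - 3336 = √(47524 + 48400) - 3336 = √95924 - 3336 = 2*√23981 - 3336 = -3336 + 2*√23981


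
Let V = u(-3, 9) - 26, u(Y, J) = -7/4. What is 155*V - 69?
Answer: -17481/4 ≈ -4370.3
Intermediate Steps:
u(Y, J) = -7/4 (u(Y, J) = -7*¼ = -7/4)
V = -111/4 (V = -7/4 - 26 = -111/4 ≈ -27.750)
155*V - 69 = 155*(-111/4) - 69 = -17205/4 - 69 = -17481/4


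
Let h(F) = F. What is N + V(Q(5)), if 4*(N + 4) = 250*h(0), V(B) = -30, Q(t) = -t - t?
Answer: -34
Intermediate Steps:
Q(t) = -2*t
N = -4 (N = -4 + (250*0)/4 = -4 + (¼)*0 = -4 + 0 = -4)
N + V(Q(5)) = -4 - 30 = -34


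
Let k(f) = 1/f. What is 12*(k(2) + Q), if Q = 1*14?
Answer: 174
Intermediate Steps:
Q = 14
12*(k(2) + Q) = 12*(1/2 + 14) = 12*(½ + 14) = 12*(29/2) = 174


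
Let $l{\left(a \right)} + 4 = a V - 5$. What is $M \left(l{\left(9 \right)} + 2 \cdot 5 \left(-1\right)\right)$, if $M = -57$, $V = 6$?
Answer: $-1995$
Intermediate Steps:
$l{\left(a \right)} = -9 + 6 a$ ($l{\left(a \right)} = -4 + \left(a 6 - 5\right) = -4 + \left(6 a - 5\right) = -4 + \left(-5 + 6 a\right) = -9 + 6 a$)
$M \left(l{\left(9 \right)} + 2 \cdot 5 \left(-1\right)\right) = - 57 \left(\left(-9 + 6 \cdot 9\right) + 2 \cdot 5 \left(-1\right)\right) = - 57 \left(\left(-9 + 54\right) + 10 \left(-1\right)\right) = - 57 \left(45 - 10\right) = \left(-57\right) 35 = -1995$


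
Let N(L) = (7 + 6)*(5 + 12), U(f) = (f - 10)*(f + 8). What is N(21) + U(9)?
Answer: 204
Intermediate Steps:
U(f) = (-10 + f)*(8 + f)
N(L) = 221 (N(L) = 13*17 = 221)
N(21) + U(9) = 221 + (-80 + 9**2 - 2*9) = 221 + (-80 + 81 - 18) = 221 - 17 = 204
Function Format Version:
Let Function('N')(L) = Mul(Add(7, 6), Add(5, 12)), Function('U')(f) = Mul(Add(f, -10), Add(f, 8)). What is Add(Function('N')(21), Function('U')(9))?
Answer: 204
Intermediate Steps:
Function('U')(f) = Mul(Add(-10, f), Add(8, f))
Function('N')(L) = 221 (Function('N')(L) = Mul(13, 17) = 221)
Add(Function('N')(21), Function('U')(9)) = Add(221, Add(-80, Pow(9, 2), Mul(-2, 9))) = Add(221, Add(-80, 81, -18)) = Add(221, -17) = 204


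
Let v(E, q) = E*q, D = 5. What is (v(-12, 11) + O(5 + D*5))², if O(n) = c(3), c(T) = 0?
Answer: 17424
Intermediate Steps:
O(n) = 0
(v(-12, 11) + O(5 + D*5))² = (-12*11 + 0)² = (-132 + 0)² = (-132)² = 17424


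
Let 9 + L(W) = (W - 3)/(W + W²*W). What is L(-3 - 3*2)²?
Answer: 1221025/15129 ≈ 80.708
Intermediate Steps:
L(W) = -9 + (-3 + W)/(W + W³) (L(W) = -9 + (W - 3)/(W + W²*W) = -9 + (-3 + W)/(W + W³))
L(-3 - 3*2)² = ((-3 - 9*(-3 - 3*2)³ - 8*(-3 - 3*2))/((-3 - 3*2) + (-3 - 3*2)³))² = ((-3 - 9*(-3 - 6)³ - 8*(-3 - 6))/((-3 - 6) + (-3 - 6)³))² = ((-3 - 9*(-9)³ - 8*(-9))/(-9 + (-9)³))² = ((-3 - 9*(-729) + 72)/(-9 - 729))² = ((-3 + 6561 + 72)/(-738))² = (-1/738*6630)² = (-1105/123)² = 1221025/15129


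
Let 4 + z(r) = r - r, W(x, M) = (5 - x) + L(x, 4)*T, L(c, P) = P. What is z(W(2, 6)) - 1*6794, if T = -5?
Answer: -6798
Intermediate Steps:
W(x, M) = -15 - x (W(x, M) = (5 - x) + 4*(-5) = (5 - x) - 20 = -15 - x)
z(r) = -4 (z(r) = -4 + (r - r) = -4 + 0 = -4)
z(W(2, 6)) - 1*6794 = -4 - 1*6794 = -4 - 6794 = -6798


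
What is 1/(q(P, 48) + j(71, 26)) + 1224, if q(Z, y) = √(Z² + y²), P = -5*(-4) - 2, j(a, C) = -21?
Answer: 892303/729 + 2*√73/729 ≈ 1224.0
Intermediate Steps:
P = 18 (P = 20 - 2 = 18)
1/(q(P, 48) + j(71, 26)) + 1224 = 1/(√(18² + 48²) - 21) + 1224 = 1/(√(324 + 2304) - 21) + 1224 = 1/(√2628 - 21) + 1224 = 1/(6*√73 - 21) + 1224 = 1/(-21 + 6*√73) + 1224 = 1224 + 1/(-21 + 6*√73)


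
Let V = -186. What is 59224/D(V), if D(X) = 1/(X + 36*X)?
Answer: -407579568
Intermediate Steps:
D(X) = 1/(37*X)
59224/D(V) = 59224/(((1/37)/(-186))) = 59224/(((1/37)*(-1/186))) = 59224/(-1/6882) = 59224*(-6882) = -407579568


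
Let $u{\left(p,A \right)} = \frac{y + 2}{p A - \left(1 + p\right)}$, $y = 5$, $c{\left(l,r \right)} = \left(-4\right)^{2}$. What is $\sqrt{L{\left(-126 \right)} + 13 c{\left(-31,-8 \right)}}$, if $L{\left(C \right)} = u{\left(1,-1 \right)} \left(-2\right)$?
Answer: $\frac{\sqrt{1914}}{3} \approx 14.583$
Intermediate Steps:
$c{\left(l,r \right)} = 16$
$u{\left(p,A \right)} = \frac{7}{-1 - p + A p}$ ($u{\left(p,A \right)} = \frac{5 + 2}{p A - \left(1 + p\right)} = \frac{7}{A p - \left(1 + p\right)} = \frac{7}{-1 - p + A p}$)
$L{\left(C \right)} = \frac{14}{3}$ ($L{\left(C \right)} = \frac{7}{-1 - 1 - 1} \left(-2\right) = \frac{7}{-3} \left(-2\right) = 7 \left(- \frac{1}{3}\right) \left(-2\right) = \left(- \frac{7}{3}\right) \left(-2\right) = \frac{14}{3}$)
$\sqrt{L{\left(-126 \right)} + 13 c{\left(-31,-8 \right)}} = \sqrt{\frac{14}{3} + 13 \cdot 16} = \sqrt{\frac{14}{3} + 208} = \sqrt{\frac{638}{3}} = \frac{\sqrt{1914}}{3}$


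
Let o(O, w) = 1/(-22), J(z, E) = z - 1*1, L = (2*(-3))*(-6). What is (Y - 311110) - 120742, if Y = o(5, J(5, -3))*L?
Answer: -4750390/11 ≈ -4.3185e+5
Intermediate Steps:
L = 36 (L = -6*(-6) = 36)
J(z, E) = -1 + z (J(z, E) = z - 1 = -1 + z)
o(O, w) = -1/22
Y = -18/11 (Y = -1/22*36 = -18/11 ≈ -1.6364)
(Y - 311110) - 120742 = (-18/11 - 311110) - 120742 = -3422228/11 - 120742 = -4750390/11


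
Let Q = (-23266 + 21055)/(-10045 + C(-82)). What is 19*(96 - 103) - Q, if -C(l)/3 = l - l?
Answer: -1338196/10045 ≈ -133.22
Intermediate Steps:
C(l) = 0 (C(l) = -3*(l - l) = -3*0 = 0)
Q = 2211/10045 (Q = (-23266 + 21055)/(-10045 + 0) = -2211/(-10045) = -2211*(-1/10045) = 2211/10045 ≈ 0.22011)
19*(96 - 103) - Q = 19*(96 - 103) - 1*2211/10045 = 19*(-7) - 2211/10045 = -133 - 2211/10045 = -1338196/10045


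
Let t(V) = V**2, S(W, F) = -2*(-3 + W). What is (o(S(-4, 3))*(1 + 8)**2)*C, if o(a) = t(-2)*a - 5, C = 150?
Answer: 619650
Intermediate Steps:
S(W, F) = 6 - 2*W
o(a) = -5 + 4*a (o(a) = (-2)**2*a - 5 = 4*a - 5 = -5 + 4*a)
(o(S(-4, 3))*(1 + 8)**2)*C = ((-5 + 4*(6 - 2*(-4)))*(1 + 8)**2)*150 = ((-5 + 4*(6 + 8))*9**2)*150 = ((-5 + 4*14)*81)*150 = ((-5 + 56)*81)*150 = (51*81)*150 = 4131*150 = 619650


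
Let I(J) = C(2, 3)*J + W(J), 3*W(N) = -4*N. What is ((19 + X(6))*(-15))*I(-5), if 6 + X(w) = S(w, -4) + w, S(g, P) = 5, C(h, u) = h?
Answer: 1200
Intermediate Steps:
X(w) = -1 + w (X(w) = -6 + (5 + w) = -1 + w)
W(N) = -4*N/3 (W(N) = (-4*N)/3 = -4*N/3)
I(J) = 2*J/3 (I(J) = 2*J - 4*J/3 = 2*J/3)
((19 + X(6))*(-15))*I(-5) = ((19 + (-1 + 6))*(-15))*((⅔)*(-5)) = ((19 + 5)*(-15))*(-10/3) = (24*(-15))*(-10/3) = -360*(-10/3) = 1200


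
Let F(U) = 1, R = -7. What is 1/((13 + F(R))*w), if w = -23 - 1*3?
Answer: -1/364 ≈ -0.0027473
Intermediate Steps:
w = -26 (w = -23 - 3 = -26)
1/((13 + F(R))*w) = 1/((13 + 1)*(-26)) = 1/(14*(-26)) = 1/(-364) = -1/364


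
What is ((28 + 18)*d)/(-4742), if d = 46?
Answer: -1058/2371 ≈ -0.44623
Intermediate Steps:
((28 + 18)*d)/(-4742) = ((28 + 18)*46)/(-4742) = (46*46)*(-1/4742) = 2116*(-1/4742) = -1058/2371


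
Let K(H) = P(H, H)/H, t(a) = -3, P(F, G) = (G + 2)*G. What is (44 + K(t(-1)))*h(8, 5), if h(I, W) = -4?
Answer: -172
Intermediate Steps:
P(F, G) = G*(2 + G) (P(F, G) = (2 + G)*G = G*(2 + G))
K(H) = 2 + H (K(H) = (H*(2 + H))/H = 2 + H)
(44 + K(t(-1)))*h(8, 5) = (44 + (2 - 3))*(-4) = (44 - 1)*(-4) = 43*(-4) = -172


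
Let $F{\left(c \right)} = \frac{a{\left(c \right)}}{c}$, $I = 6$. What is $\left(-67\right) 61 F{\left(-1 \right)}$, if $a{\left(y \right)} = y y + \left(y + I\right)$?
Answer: $24522$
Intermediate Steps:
$a{\left(y \right)} = 6 + y + y^{2}$ ($a{\left(y \right)} = y y + \left(y + 6\right) = y^{2} + \left(6 + y\right) = 6 + y + y^{2}$)
$F{\left(c \right)} = \frac{6 + c + c^{2}}{c}$
$\left(-67\right) 61 F{\left(-1 \right)} = \left(-67\right) 61 \left(1 - 1 + \frac{6}{-1}\right) = - 4087 \left(1 - 1 + 6 \left(-1\right)\right) = - 4087 \left(1 - 1 - 6\right) = \left(-4087\right) \left(-6\right) = 24522$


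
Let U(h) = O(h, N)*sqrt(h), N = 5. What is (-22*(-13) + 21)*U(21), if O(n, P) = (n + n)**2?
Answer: 541548*sqrt(21) ≈ 2.4817e+6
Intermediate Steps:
O(n, P) = 4*n**2 (O(n, P) = (2*n)**2 = 4*n**2)
U(h) = 4*h**(5/2) (U(h) = (4*h**2)*sqrt(h) = 4*h**(5/2))
(-22*(-13) + 21)*U(21) = (-22*(-13) + 21)*(4*21**(5/2)) = (286 + 21)*(4*(441*sqrt(21))) = 307*(1764*sqrt(21)) = 541548*sqrt(21)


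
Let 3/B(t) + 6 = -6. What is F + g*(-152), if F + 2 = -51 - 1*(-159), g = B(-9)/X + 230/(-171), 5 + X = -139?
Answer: 22333/72 ≈ 310.18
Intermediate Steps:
X = -144 (X = -5 - 139 = -144)
B(t) = -¼ (B(t) = 3/(-6 - 6) = 3/(-12) = 3*(-1/12) = -¼)
g = -14701/10944 (g = -¼/(-144) + 230/(-171) = -¼*(-1/144) + 230*(-1/171) = 1/576 - 230/171 = -14701/10944 ≈ -1.3433)
F = 106 (F = -2 + (-51 - 1*(-159)) = -2 + (-51 + 159) = -2 + 108 = 106)
F + g*(-152) = 106 - 14701/10944*(-152) = 106 + 14701/72 = 22333/72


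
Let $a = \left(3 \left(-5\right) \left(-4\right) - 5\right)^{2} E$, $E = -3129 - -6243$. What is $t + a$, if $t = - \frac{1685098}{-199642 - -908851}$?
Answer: $\frac{6680640713552}{709209} \approx 9.4198 \cdot 10^{6}$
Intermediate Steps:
$E = 3114$ ($E = -3129 + 6243 = 3114$)
$a = 9419850$ ($a = \left(3 \left(-5\right) \left(-4\right) - 5\right)^{2} \cdot 3114 = \left(\left(-15\right) \left(-4\right) - 5\right)^{2} \cdot 3114 = \left(60 - 5\right)^{2} \cdot 3114 = 55^{2} \cdot 3114 = 3025 \cdot 3114 = 9419850$)
$t = - \frac{1685098}{709209}$ ($t = - \frac{1685098}{-199642 + 908851} = - \frac{1685098}{709209} \approx -2.376$)
$t + a = - \frac{1685098}{709209} + 9419850 = \frac{6680640713552}{709209}$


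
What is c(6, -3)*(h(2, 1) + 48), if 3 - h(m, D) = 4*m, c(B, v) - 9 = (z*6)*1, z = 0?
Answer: 387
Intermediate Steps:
c(B, v) = 9 (c(B, v) = 9 + (0*6)*1 = 9 + 0*1 = 9 + 0 = 9)
h(m, D) = 3 - 4*m
c(6, -3)*(h(2, 1) + 48) = 9*((3 - 4*2) + 48) = 9*((3 - 8) + 48) = 9*(-5 + 48) = 9*43 = 387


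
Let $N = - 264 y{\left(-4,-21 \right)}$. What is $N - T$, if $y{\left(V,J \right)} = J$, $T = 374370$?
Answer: $-368826$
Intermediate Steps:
$N = 5544$ ($N = \left(-264\right) \left(-21\right) = 5544$)
$N - T = 5544 - 374370 = -368826$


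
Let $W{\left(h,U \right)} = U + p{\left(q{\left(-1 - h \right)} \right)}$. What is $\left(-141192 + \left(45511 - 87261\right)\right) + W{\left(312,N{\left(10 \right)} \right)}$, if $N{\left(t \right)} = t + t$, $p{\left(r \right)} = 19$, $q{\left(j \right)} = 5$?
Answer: $-182903$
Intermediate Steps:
$N{\left(t \right)} = 2 t$
$W{\left(h,U \right)} = 19 + U$ ($W{\left(h,U \right)} = U + 19 = 19 + U$)
$\left(-141192 + \left(45511 - 87261\right)\right) + W{\left(312,N{\left(10 \right)} \right)} = \left(-141192 + \left(45511 - 87261\right)\right) + \left(19 + 2 \cdot 10\right) = \left(-141192 + \left(45511 - 87261\right)\right) + \left(19 + 20\right) = \left(-141192 - 41750\right) + 39 = -182942 + 39 = -182903$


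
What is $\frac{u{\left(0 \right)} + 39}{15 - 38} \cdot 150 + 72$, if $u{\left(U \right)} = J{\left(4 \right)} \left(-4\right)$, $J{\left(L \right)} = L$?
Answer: $-78$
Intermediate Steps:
$u{\left(U \right)} = -16$ ($u{\left(U \right)} = 4 \left(-4\right) = -16$)
$\frac{u{\left(0 \right)} + 39}{15 - 38} \cdot 150 + 72 = \frac{-16 + 39}{15 - 38} \cdot 150 + 72 = \frac{23}{-23} \cdot 150 + 72 = 23 \left(- \frac{1}{23}\right) 150 + 72 = \left(-1\right) 150 + 72 = -150 + 72 = -78$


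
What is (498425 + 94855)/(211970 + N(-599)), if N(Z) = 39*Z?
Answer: 593280/188609 ≈ 3.1456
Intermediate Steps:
(498425 + 94855)/(211970 + N(-599)) = (498425 + 94855)/(211970 + 39*(-599)) = 593280/(211970 - 23361) = 593280/188609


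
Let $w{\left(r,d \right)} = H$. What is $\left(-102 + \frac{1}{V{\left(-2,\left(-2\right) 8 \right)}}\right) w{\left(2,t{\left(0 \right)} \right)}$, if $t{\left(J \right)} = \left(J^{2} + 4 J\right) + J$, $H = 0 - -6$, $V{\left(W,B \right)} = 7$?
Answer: $- \frac{4278}{7} \approx -611.14$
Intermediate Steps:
$H = 6$ ($H = 0 + 6 = 6$)
$t{\left(J \right)} = J^{2} + 5 J$
$w{\left(r,d \right)} = 6$
$\left(-102 + \frac{1}{V{\left(-2,\left(-2\right) 8 \right)}}\right) w{\left(2,t{\left(0 \right)} \right)} = \left(-102 + \frac{1}{7}\right) 6 = \left(- \frac{713}{7}\right) 6 = - \frac{4278}{7}$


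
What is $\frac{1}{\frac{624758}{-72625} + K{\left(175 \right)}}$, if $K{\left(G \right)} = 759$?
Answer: $\frac{72625}{54497617} \approx 0.0013326$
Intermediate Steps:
$\frac{1}{\frac{624758}{-72625} + K{\left(175 \right)}} = \frac{1}{\frac{624758}{-72625} + 759} = \frac{1}{624758 \left(- \frac{1}{72625}\right) + 759} = \frac{1}{- \frac{624758}{72625} + 759} = \frac{1}{\frac{54497617}{72625}} = \frac{72625}{54497617}$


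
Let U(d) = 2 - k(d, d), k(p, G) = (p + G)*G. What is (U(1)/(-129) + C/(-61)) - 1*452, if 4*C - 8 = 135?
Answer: -110431/244 ≈ -452.59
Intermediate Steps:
C = 143/4 (C = 2 + (¼)*135 = 2 + 135/4 = 143/4 ≈ 35.750)
k(p, G) = G*(G + p) (k(p, G) = (G + p)*G = G*(G + p))
U(d) = 2 - 2*d² (U(d) = 2 - d*(d + d) = 2 - d*2*d = 2 - 2*d²)
(U(1)/(-129) + C/(-61)) - 1*452 = ((2 - 2*1²)/(-129) + (143/4)/(-61)) - 1*452 = ((2 - 2*1)*(-1/129) + (143/4)*(-1/61)) - 452 = ((2 - 2)*(-1/129) - 143/244) - 452 = (0*(-1/129) - 143/244) - 452 = (0 - 143/244) - 452 = -143/244 - 452 = -110431/244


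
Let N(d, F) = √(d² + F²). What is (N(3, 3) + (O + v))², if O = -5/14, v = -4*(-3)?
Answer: 30097/196 + 489*√2/7 ≈ 252.35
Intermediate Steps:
v = 12
N(d, F) = √(F² + d²)
O = -5/14 (O = -5*1/14 = -5/14 ≈ -0.35714)
(N(3, 3) + (O + v))² = (√(3² + 3²) + (-5/14 + 12))² = (√(9 + 9) + 163/14)² = (√18 + 163/14)² = (3*√2 + 163/14)² = (163/14 + 3*√2)²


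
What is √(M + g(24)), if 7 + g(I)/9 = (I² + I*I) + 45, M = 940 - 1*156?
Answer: √11494 ≈ 107.21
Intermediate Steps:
M = 784 (M = 940 - 156 = 784)
g(I) = 342 + 18*I² (g(I) = -63 + 9*((I² + I*I) + 45) = -63 + 9*((I² + I²) + 45) = -63 + 9*(2*I² + 45) = -63 + 9*(45 + 2*I²) = -63 + (405 + 18*I²) = 342 + 18*I²)
√(M + g(24)) = √(784 + (342 + 18*24²)) = √(784 + (342 + 18*576)) = √(784 + (342 + 10368)) = √(784 + 10710) = √11494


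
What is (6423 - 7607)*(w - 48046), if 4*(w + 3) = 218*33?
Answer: 54760592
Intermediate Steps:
w = 3591/2 (w = -3 + (218*33)/4 = -3 + (¼)*7194 = -3 + 3597/2 = 3591/2 ≈ 1795.5)
(6423 - 7607)*(w - 48046) = (6423 - 7607)*(3591/2 - 48046) = -1184*(-92501/2) = 54760592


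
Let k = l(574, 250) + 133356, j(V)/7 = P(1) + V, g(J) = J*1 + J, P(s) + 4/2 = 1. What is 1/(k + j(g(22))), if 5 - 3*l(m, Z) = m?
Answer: 3/400402 ≈ 7.4925e-6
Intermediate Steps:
P(s) = -1 (P(s) = -2 + 1 = -1)
l(m, Z) = 5/3 - m/3
g(J) = 2*J (g(J) = J + J = 2*J)
j(V) = -7 + 7*V (j(V) = 7*(-1 + V) = -7 + 7*V)
k = 399499/3 (k = (5/3 - ⅓*574) + 133356 = (5/3 - 574/3) + 133356 = -569/3 + 133356 = 399499/3 ≈ 1.3317e+5)
1/(k + j(g(22))) = 1/(399499/3 + (-7 + 7*(2*22))) = 1/(399499/3 + (-7 + 7*44)) = 1/(399499/3 + (-7 + 308)) = 1/(399499/3 + 301) = 1/(400402/3) = 3/400402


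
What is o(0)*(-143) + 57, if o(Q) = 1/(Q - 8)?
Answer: 599/8 ≈ 74.875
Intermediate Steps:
o(Q) = 1/(-8 + Q)
o(0)*(-143) + 57 = -143/(-8 + 0) + 57 = -143/(-8) + 57 = -1/8*(-143) + 57 = 143/8 + 57 = 599/8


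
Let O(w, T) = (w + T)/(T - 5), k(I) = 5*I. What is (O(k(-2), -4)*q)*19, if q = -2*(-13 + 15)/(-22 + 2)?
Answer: 266/45 ≈ 5.9111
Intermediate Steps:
q = 1/5 (q = -2/((-20/2)) = -2/((-20*1/2)) = -2/(-10) = -2*(-1/10) = 1/5 ≈ 0.20000)
O(w, T) = (T + w)/(-5 + T)
(O(k(-2), -4)*q)*19 = (((-4 + 5*(-2))/(-5 - 4))*(1/5))*19 = (((-4 - 10)/(-9))*(1/5))*19 = (-1/9*(-14)*(1/5))*19 = ((14/9)*(1/5))*19 = (14/45)*19 = 266/45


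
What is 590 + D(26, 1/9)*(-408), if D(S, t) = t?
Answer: 1634/3 ≈ 544.67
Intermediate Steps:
590 + D(26, 1/9)*(-408) = 590 - 408/9 = 590 + (⅑)*(-408) = 590 - 136/3 = 1634/3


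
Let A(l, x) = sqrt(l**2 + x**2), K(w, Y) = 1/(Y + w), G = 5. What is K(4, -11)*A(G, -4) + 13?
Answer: 13 - sqrt(41)/7 ≈ 12.085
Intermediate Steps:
K(4, -11)*A(G, -4) + 13 = sqrt(5**2 + (-4)**2)/(-11 + 4) + 13 = sqrt(25 + 16)/(-7) + 13 = -sqrt(41)/7 + 13 = 13 - sqrt(41)/7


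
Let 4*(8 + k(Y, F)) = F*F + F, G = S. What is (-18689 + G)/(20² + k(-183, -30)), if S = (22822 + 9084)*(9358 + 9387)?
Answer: 1196118562/1219 ≈ 9.8123e+5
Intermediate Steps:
S = 598077970 (S = 31906*18745 = 598077970)
G = 598077970
k(Y, F) = -8 + F/4 + F²/4 (k(Y, F) = -8 + (F*F + F)/4 = -8 + (F² + F)/4 = -8 + (F + F²)/4 = -8 + (F/4 + F²/4) = -8 + F/4 + F²/4)
(-18689 + G)/(20² + k(-183, -30)) = (-18689 + 598077970)/(20² + (-8 + (¼)*(-30) + (¼)*(-30)²)) = 598059281/(400 + (-8 - 15/2 + (¼)*900)) = 598059281/(400 + (-8 - 15/2 + 225)) = 598059281/(400 + 419/2) = 598059281/(1219/2) = 598059281*(2/1219) = 1196118562/1219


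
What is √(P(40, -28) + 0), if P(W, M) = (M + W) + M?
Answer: 4*I ≈ 4.0*I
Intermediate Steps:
P(W, M) = W + 2*M
√(P(40, -28) + 0) = √((40 + 2*(-28)) + 0) = √((40 - 56) + 0) = √(-16 + 0) = √(-16) = 4*I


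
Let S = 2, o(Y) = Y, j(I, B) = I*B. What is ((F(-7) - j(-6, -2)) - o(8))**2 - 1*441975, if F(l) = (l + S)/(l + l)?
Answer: -86551475/196 ≈ -4.4159e+5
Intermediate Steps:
j(I, B) = B*I
F(l) = (2 + l)/(2*l) (F(l) = (l + 2)/(l + l) = (2 + l)/((2*l)) = (2 + l)*(1/(2*l)) = (2 + l)/(2*l))
((F(-7) - j(-6, -2)) - o(8))**2 - 1*441975 = (((1/2)*(2 - 7)/(-7) - (-2)*(-6)) - 1*8)**2 - 1*441975 = (((1/2)*(-1/7)*(-5) - 1*12) - 8)**2 - 441975 = ((5/14 - 12) - 8)**2 - 441975 = (-163/14 - 8)**2 - 441975 = (-275/14)**2 - 441975 = 75625/196 - 441975 = -86551475/196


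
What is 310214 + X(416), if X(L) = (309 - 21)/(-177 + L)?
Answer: 74141434/239 ≈ 3.1022e+5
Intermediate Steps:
X(L) = 288/(-177 + L)
310214 + X(416) = 310214 + 288/(-177 + 416) = 310214 + 288/239 = 74141434/239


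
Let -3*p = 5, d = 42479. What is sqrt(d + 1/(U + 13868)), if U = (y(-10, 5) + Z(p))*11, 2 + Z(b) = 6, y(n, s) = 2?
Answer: sqrt(8247567860458)/13934 ≈ 206.10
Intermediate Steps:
p = -5/3 (p = -1/3*5 = -5/3 ≈ -1.6667)
Z(b) = 4 (Z(b) = -2 + 6 = 4)
U = 66 (U = (2 + 4)*11 = 6*11 = 66)
sqrt(d + 1/(U + 13868)) = sqrt(42479 + 1/(66 + 13868)) = sqrt(42479 + 1/13934) = sqrt(591902387/13934) = sqrt(8247567860458)/13934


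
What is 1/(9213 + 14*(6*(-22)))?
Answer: 1/7365 ≈ 0.00013578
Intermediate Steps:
1/(9213 + 14*(6*(-22))) = 1/(9213 + 14*(-132)) = 1/(9213 - 1848) = 1/7365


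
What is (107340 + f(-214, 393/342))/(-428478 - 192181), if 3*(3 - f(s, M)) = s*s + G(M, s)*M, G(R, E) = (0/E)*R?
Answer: -276233/1861977 ≈ -0.14835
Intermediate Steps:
G(R, E) = 0 (G(R, E) = 0*R = 0)
f(s, M) = 3 - s**2/3 (f(s, M) = 3 - (s*s + 0*M)/3 = 3 - (s**2 + 0)/3 = 3 - s**2/3)
(107340 + f(-214, 393/342))/(-428478 - 192181) = (107340 + (3 - 1/3*(-214)**2))/(-428478 - 192181) = (107340 + (3 - 1/3*45796))/(-620659) = (107340 + (3 - 45796/3))*(-1/620659) = (107340 - 45787/3)*(-1/620659) = (276233/3)*(-1/620659) = -276233/1861977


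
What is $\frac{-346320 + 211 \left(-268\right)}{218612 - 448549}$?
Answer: $\frac{402868}{229937} \approx 1.7521$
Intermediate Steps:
$\frac{-346320 + 211 \left(-268\right)}{218612 - 448549} = \frac{-346320 - 56548}{-229937} = \left(-402868\right) \left(- \frac{1}{229937}\right) = \frac{402868}{229937}$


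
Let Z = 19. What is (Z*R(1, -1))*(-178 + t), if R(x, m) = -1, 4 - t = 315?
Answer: 9291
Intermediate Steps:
t = -311 (t = 4 - 1*315 = 4 - 315 = -311)
(Z*R(1, -1))*(-178 + t) = (19*(-1))*(-178 - 311) = -19*(-489) = 9291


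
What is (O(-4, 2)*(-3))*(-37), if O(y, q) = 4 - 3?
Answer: 111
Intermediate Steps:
O(y, q) = 1
(O(-4, 2)*(-3))*(-37) = (1*(-3))*(-37) = -3*(-37) = 111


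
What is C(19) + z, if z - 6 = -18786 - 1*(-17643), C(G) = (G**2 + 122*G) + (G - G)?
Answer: 1542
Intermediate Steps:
C(G) = G**2 + 122*G (C(G) = (G**2 + 122*G) + 0 = G**2 + 122*G)
z = -1137 (z = 6 + (-18786 - 1*(-17643)) = 6 + (-18786 + 17643) = 6 - 1143 = -1137)
C(19) + z = 19*(122 + 19) - 1137 = 19*141 - 1137 = 2679 - 1137 = 1542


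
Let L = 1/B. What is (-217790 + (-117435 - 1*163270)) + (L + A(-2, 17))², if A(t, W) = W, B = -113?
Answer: -6361596255/12769 ≈ -4.9821e+5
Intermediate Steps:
L = -1/113 (L = 1/(-113) = -1/113 ≈ -0.0088496)
(-217790 + (-117435 - 1*163270)) + (L + A(-2, 17))² = (-217790 + (-117435 - 1*163270)) + (-1/113 + 17)² = (-217790 + (-117435 - 163270)) + (1920/113)² = (-217790 - 280705) + 3686400/12769 = -498495 + 3686400/12769 = -6361596255/12769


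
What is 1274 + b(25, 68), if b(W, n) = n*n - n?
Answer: 5830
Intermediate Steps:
b(W, n) = n² - n
1274 + b(25, 68) = 1274 + 68*(-1 + 68) = 1274 + 68*67 = 1274 + 4556 = 5830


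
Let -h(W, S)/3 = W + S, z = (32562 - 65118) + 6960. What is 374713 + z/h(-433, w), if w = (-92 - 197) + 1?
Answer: 270159541/721 ≈ 3.7470e+5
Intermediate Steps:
z = -25596 (z = -32556 + 6960 = -25596)
w = -288 (w = -289 + 1 = -288)
h(W, S) = -3*S - 3*W (h(W, S) = -3*(W + S) = -3*(S + W) = -3*S - 3*W)
374713 + z/h(-433, w) = 374713 - 25596/(-3*(-288) - 3*(-433)) = 374713 - 25596/(864 + 1299) = 374713 - 25596/2163 = 374713 - 25596*1/2163 = 374713 - 8532/721 = 270159541/721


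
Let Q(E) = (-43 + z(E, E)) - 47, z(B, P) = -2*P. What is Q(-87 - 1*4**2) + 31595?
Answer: 31711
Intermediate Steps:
Q(E) = -90 - 2*E (Q(E) = (-43 - 2*E) - 47 = -90 - 2*E)
Q(-87 - 1*4**2) + 31595 = (-90 - 2*(-87 - 1*4**2)) + 31595 = (-90 - 2*(-87 - 1*16)) + 31595 = (-90 - 2*(-87 - 16)) + 31595 = (-90 - 2*(-103)) + 31595 = (-90 + 206) + 31595 = 116 + 31595 = 31711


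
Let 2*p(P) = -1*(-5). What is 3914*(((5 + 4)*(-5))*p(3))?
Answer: -440325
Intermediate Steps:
p(P) = 5/2 (p(P) = (-1*(-5))/2 = (1/2)*5 = 5/2)
3914*(((5 + 4)*(-5))*p(3)) = 3914*(((5 + 4)*(-5))*(5/2)) = 3914*((9*(-5))*(5/2)) = 3914*(-45*5/2) = 3914*(-225/2) = -440325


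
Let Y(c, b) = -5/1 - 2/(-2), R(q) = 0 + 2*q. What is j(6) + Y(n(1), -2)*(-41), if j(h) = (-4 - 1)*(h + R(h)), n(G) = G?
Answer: 74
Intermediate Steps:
R(q) = 2*q
j(h) = -15*h (j(h) = (-4 - 1)*(h + 2*h) = -15*h)
Y(c, b) = -4 (Y(c, b) = -5*1 - 2*(-½) = -5 + 1 = -4)
j(6) + Y(n(1), -2)*(-41) = -15*6 - 4*(-41) = -90 + 164 = 74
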